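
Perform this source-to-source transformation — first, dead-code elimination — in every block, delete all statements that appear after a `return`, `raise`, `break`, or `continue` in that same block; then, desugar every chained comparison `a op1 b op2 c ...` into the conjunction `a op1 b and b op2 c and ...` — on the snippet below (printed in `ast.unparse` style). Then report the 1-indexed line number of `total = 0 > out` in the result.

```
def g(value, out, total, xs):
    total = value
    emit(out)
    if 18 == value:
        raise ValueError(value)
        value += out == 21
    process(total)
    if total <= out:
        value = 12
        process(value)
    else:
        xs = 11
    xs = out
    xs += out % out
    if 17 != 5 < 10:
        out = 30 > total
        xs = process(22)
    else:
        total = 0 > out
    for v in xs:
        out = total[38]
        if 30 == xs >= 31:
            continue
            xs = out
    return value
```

Transformed code:
def g(value, out, total, xs):
    total = value
    emit(out)
    if 18 == value:
        raise ValueError(value)
    process(total)
    if total <= out:
        value = 12
        process(value)
    else:
        xs = 11
    xs = out
    xs += out % out
    if 17 != 5 and 5 < 10:
        out = 30 > total
        xs = process(22)
    else:
        total = 0 > out
    for v in xs:
        out = total[38]
        if 30 == xs and xs >= 31:
            continue
    return value

18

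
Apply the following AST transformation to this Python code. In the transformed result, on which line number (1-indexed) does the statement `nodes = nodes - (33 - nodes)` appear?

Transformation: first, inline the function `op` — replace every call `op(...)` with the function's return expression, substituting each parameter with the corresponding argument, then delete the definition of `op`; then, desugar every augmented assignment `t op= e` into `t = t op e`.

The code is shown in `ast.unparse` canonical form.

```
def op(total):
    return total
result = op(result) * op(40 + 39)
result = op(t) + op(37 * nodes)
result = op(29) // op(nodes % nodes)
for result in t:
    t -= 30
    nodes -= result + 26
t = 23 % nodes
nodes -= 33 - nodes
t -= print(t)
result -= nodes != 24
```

Transformed code:
result = result * (40 + 39)
result = t + 37 * nodes
result = 29 // (nodes % nodes)
for result in t:
    t = t - 30
    nodes = nodes - (result + 26)
t = 23 % nodes
nodes = nodes - (33 - nodes)
t = t - print(t)
result = result - (nodes != 24)

8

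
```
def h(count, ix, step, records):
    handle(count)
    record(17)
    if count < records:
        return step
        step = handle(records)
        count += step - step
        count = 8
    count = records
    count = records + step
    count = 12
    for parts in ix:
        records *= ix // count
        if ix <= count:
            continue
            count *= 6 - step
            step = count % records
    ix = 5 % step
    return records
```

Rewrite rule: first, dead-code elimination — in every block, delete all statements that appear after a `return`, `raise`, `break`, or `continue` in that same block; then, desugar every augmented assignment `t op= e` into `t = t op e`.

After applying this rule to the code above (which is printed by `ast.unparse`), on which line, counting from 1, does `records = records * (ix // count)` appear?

10

Transformed code:
def h(count, ix, step, records):
    handle(count)
    record(17)
    if count < records:
        return step
    count = records
    count = records + step
    count = 12
    for parts in ix:
        records = records * (ix // count)
        if ix <= count:
            continue
    ix = 5 % step
    return records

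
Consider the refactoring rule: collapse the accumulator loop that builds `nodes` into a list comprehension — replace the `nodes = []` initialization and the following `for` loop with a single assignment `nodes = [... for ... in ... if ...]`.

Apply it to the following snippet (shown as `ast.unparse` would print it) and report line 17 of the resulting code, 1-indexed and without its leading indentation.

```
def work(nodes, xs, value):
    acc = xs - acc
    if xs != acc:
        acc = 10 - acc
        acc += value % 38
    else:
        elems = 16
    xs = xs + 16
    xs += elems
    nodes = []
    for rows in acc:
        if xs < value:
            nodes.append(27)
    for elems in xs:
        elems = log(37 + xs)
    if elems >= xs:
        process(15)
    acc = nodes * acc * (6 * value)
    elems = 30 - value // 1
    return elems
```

return elems

Transformed code:
def work(nodes, xs, value):
    acc = xs - acc
    if xs != acc:
        acc = 10 - acc
        acc += value % 38
    else:
        elems = 16
    xs = xs + 16
    xs += elems
    nodes = [27 for rows in acc if xs < value]
    for elems in xs:
        elems = log(37 + xs)
    if elems >= xs:
        process(15)
    acc = nodes * acc * (6 * value)
    elems = 30 - value // 1
    return elems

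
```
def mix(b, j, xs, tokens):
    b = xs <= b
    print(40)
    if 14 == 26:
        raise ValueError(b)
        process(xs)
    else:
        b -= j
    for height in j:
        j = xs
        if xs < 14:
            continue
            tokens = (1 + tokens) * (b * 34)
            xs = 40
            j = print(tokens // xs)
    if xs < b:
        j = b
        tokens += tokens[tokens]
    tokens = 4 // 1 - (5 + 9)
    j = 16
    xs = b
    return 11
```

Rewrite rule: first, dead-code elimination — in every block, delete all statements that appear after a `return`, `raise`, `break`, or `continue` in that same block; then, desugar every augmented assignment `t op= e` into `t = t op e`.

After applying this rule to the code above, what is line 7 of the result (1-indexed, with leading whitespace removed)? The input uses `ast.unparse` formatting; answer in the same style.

Transformed code:
def mix(b, j, xs, tokens):
    b = xs <= b
    print(40)
    if 14 == 26:
        raise ValueError(b)
    else:
        b = b - j
    for height in j:
        j = xs
        if xs < 14:
            continue
    if xs < b:
        j = b
        tokens = tokens + tokens[tokens]
    tokens = 4 // 1 - (5 + 9)
    j = 16
    xs = b
    return 11

b = b - j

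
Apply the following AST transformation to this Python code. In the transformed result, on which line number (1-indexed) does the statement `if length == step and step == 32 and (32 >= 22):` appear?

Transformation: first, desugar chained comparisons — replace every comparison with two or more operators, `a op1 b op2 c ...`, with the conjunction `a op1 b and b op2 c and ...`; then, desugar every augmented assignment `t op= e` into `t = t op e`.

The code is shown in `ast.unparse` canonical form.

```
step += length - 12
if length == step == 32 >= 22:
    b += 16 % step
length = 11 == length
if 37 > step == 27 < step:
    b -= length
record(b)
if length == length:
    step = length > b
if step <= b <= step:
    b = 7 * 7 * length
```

Transformed code:
step = step + (length - 12)
if length == step and step == 32 and (32 >= 22):
    b = b + 16 % step
length = 11 == length
if 37 > step and step == 27 and (27 < step):
    b = b - length
record(b)
if length == length:
    step = length > b
if step <= b and b <= step:
    b = 7 * 7 * length

2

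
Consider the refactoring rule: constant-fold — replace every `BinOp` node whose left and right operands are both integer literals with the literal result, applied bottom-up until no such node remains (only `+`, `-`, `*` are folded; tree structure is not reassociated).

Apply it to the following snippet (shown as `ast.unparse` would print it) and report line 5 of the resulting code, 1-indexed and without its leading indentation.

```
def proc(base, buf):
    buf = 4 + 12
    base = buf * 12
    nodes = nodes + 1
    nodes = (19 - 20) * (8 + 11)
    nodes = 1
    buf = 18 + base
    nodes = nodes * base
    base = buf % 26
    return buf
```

nodes = -19

Transformed code:
def proc(base, buf):
    buf = 16
    base = buf * 12
    nodes = nodes + 1
    nodes = -19
    nodes = 1
    buf = 18 + base
    nodes = nodes * base
    base = buf % 26
    return buf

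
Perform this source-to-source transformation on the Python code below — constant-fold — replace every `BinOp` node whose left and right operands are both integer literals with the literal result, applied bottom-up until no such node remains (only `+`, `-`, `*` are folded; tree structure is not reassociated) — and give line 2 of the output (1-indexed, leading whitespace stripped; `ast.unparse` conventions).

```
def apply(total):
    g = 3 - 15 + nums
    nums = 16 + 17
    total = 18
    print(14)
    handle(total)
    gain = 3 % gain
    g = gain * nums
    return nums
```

Transformed code:
def apply(total):
    g = -12 + nums
    nums = 33
    total = 18
    print(14)
    handle(total)
    gain = 3 % gain
    g = gain * nums
    return nums

g = -12 + nums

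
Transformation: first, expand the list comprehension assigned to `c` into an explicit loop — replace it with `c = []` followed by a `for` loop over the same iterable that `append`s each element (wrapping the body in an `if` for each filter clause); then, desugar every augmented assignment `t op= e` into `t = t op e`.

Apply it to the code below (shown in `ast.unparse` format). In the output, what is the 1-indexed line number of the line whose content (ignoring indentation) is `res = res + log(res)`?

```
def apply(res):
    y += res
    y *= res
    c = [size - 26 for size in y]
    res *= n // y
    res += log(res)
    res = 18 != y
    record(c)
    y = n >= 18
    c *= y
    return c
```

Transformed code:
def apply(res):
    y = y + res
    y = y * res
    c = []
    for size in y:
        c.append(size - 26)
    res = res * (n // y)
    res = res + log(res)
    res = 18 != y
    record(c)
    y = n >= 18
    c = c * y
    return c

8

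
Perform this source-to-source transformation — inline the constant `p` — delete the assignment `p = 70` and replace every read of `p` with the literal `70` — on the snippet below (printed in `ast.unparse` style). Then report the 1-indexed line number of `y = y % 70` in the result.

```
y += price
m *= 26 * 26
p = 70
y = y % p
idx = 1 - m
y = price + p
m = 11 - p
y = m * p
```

3

Transformed code:
y += price
m *= 26 * 26
y = y % 70
idx = 1 - m
y = price + 70
m = 11 - 70
y = m * 70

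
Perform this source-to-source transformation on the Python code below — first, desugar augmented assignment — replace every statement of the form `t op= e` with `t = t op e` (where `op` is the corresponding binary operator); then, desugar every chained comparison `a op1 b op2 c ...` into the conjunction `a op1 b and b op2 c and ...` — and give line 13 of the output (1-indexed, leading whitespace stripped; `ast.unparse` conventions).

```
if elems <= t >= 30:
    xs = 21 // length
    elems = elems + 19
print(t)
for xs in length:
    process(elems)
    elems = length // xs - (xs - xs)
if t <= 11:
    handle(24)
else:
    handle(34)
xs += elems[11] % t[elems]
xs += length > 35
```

Transformed code:
if elems <= t and t >= 30:
    xs = 21 // length
    elems = elems + 19
print(t)
for xs in length:
    process(elems)
    elems = length // xs - (xs - xs)
if t <= 11:
    handle(24)
else:
    handle(34)
xs = xs + elems[11] % t[elems]
xs = xs + (length > 35)

xs = xs + (length > 35)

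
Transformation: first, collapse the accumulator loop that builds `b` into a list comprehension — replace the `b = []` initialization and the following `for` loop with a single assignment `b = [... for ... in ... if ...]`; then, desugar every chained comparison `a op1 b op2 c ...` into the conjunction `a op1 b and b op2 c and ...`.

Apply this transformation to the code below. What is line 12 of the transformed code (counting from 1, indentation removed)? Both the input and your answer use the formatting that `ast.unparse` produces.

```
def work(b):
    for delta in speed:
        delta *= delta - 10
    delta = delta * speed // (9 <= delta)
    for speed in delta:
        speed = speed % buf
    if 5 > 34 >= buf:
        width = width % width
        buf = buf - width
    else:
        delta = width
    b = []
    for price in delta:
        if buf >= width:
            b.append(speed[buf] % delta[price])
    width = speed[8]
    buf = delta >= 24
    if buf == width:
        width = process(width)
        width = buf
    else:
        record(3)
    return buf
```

b = [speed[buf] % delta[price] for price in delta if buf >= width]

Transformed code:
def work(b):
    for delta in speed:
        delta *= delta - 10
    delta = delta * speed // (9 <= delta)
    for speed in delta:
        speed = speed % buf
    if 5 > 34 and 34 >= buf:
        width = width % width
        buf = buf - width
    else:
        delta = width
    b = [speed[buf] % delta[price] for price in delta if buf >= width]
    width = speed[8]
    buf = delta >= 24
    if buf == width:
        width = process(width)
        width = buf
    else:
        record(3)
    return buf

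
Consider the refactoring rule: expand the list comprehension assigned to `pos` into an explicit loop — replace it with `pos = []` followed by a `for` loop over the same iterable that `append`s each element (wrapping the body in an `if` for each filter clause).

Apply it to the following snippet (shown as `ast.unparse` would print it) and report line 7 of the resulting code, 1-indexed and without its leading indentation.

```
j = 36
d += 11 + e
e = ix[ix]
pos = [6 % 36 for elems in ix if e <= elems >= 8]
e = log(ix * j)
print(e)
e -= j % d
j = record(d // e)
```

pos.append(6 % 36)

Transformed code:
j = 36
d += 11 + e
e = ix[ix]
pos = []
for elems in ix:
    if e <= elems >= 8:
        pos.append(6 % 36)
e = log(ix * j)
print(e)
e -= j % d
j = record(d // e)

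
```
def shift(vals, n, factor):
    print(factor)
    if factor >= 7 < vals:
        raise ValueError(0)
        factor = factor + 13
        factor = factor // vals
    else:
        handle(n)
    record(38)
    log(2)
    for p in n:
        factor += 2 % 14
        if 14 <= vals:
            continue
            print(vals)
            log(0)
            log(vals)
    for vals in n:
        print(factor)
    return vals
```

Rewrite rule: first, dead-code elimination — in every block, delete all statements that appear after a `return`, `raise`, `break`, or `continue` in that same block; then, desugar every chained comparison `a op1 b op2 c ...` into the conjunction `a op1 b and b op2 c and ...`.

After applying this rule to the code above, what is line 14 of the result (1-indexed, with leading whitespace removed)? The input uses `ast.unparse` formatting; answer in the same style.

print(factor)

Transformed code:
def shift(vals, n, factor):
    print(factor)
    if factor >= 7 and 7 < vals:
        raise ValueError(0)
    else:
        handle(n)
    record(38)
    log(2)
    for p in n:
        factor += 2 % 14
        if 14 <= vals:
            continue
    for vals in n:
        print(factor)
    return vals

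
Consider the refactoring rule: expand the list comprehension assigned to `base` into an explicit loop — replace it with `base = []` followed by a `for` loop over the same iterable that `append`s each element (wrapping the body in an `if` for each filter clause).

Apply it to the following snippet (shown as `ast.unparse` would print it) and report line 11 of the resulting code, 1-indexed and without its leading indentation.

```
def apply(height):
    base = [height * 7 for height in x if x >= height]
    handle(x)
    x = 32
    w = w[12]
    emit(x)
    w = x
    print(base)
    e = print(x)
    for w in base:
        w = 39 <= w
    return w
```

Transformed code:
def apply(height):
    base = []
    for height in x:
        if x >= height:
            base.append(height * 7)
    handle(x)
    x = 32
    w = w[12]
    emit(x)
    w = x
    print(base)
    e = print(x)
    for w in base:
        w = 39 <= w
    return w

print(base)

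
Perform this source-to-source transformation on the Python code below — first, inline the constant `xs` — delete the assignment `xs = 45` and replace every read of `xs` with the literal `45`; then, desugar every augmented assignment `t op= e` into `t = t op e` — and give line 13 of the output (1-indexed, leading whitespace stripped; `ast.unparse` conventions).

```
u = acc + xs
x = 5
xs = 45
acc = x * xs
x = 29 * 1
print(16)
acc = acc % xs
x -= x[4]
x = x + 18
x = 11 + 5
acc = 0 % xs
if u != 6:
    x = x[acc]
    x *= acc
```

x = x * acc

Transformed code:
u = acc + 45
x = 5
acc = x * 45
x = 29 * 1
print(16)
acc = acc % 45
x = x - x[4]
x = x + 18
x = 11 + 5
acc = 0 % 45
if u != 6:
    x = x[acc]
    x = x * acc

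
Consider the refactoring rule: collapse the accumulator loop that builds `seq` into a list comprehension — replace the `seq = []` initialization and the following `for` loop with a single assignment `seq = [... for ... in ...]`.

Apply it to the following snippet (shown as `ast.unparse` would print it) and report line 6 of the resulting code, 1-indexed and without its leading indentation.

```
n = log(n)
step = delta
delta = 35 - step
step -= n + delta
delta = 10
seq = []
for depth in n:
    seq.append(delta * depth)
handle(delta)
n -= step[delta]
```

Transformed code:
n = log(n)
step = delta
delta = 35 - step
step -= n + delta
delta = 10
seq = [delta * depth for depth in n]
handle(delta)
n -= step[delta]

seq = [delta * depth for depth in n]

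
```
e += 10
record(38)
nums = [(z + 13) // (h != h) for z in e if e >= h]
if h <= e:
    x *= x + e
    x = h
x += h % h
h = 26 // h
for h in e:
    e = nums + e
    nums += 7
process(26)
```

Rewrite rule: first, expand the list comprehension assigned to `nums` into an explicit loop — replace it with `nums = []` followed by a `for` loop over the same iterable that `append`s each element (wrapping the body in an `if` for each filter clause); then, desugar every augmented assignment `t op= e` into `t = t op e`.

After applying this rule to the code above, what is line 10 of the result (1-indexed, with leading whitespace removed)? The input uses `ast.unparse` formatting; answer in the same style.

x = x + h % h

Transformed code:
e = e + 10
record(38)
nums = []
for z in e:
    if e >= h:
        nums.append((z + 13) // (h != h))
if h <= e:
    x = x * (x + e)
    x = h
x = x + h % h
h = 26 // h
for h in e:
    e = nums + e
    nums = nums + 7
process(26)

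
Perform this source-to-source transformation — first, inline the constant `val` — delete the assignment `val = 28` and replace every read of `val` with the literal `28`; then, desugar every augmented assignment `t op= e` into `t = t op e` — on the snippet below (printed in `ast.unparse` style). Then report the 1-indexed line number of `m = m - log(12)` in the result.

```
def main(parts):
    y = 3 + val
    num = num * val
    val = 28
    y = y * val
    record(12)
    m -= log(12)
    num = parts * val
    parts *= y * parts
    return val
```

6

Transformed code:
def main(parts):
    y = 3 + 28
    num = num * 28
    y = y * 28
    record(12)
    m = m - log(12)
    num = parts * 28
    parts = parts * (y * parts)
    return 28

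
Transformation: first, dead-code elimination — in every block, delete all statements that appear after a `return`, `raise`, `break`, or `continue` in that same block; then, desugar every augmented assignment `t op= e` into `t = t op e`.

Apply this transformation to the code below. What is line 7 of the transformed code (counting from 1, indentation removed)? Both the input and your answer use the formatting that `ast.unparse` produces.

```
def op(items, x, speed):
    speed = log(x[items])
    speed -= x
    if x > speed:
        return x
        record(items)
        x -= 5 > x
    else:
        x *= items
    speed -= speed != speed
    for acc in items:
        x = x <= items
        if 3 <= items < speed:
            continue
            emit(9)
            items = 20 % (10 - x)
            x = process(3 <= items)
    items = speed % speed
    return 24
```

Transformed code:
def op(items, x, speed):
    speed = log(x[items])
    speed = speed - x
    if x > speed:
        return x
    else:
        x = x * items
    speed = speed - (speed != speed)
    for acc in items:
        x = x <= items
        if 3 <= items < speed:
            continue
    items = speed % speed
    return 24

x = x * items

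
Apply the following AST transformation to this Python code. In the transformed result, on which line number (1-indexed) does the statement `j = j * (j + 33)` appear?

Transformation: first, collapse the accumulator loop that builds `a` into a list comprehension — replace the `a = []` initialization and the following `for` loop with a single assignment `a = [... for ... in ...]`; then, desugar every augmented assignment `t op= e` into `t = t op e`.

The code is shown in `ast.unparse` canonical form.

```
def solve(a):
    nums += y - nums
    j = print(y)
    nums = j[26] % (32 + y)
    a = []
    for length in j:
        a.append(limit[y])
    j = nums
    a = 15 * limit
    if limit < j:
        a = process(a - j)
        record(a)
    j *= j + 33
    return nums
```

11

Transformed code:
def solve(a):
    nums = nums + (y - nums)
    j = print(y)
    nums = j[26] % (32 + y)
    a = [limit[y] for length in j]
    j = nums
    a = 15 * limit
    if limit < j:
        a = process(a - j)
        record(a)
    j = j * (j + 33)
    return nums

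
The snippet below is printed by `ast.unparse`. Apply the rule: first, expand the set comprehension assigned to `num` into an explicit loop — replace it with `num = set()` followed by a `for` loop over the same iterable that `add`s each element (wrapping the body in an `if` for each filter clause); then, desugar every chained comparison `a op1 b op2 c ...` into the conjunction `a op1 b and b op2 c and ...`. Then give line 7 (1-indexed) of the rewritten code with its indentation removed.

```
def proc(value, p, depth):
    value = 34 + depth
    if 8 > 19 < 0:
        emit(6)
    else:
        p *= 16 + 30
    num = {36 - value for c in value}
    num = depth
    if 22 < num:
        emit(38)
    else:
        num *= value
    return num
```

Transformed code:
def proc(value, p, depth):
    value = 34 + depth
    if 8 > 19 and 19 < 0:
        emit(6)
    else:
        p *= 16 + 30
    num = set()
    for c in value:
        num.add(36 - value)
    num = depth
    if 22 < num:
        emit(38)
    else:
        num *= value
    return num

num = set()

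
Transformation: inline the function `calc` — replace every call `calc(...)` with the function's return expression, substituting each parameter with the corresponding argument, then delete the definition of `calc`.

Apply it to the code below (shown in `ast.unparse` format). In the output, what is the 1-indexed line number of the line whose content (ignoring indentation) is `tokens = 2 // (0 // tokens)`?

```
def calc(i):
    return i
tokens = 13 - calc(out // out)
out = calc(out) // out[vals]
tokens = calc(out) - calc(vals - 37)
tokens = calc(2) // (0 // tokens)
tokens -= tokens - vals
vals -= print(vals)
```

4

Transformed code:
tokens = 13 - out // out
out = out // out[vals]
tokens = out - (vals - 37)
tokens = 2 // (0 // tokens)
tokens -= tokens - vals
vals -= print(vals)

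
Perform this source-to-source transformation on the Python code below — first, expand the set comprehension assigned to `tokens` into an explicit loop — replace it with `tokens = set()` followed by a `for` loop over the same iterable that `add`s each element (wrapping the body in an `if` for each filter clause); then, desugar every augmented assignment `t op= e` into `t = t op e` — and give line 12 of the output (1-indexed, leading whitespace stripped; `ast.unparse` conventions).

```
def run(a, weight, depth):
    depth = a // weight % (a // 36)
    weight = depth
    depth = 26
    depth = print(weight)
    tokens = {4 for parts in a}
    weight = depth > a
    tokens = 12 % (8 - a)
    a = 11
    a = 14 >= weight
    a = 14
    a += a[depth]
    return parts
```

Transformed code:
def run(a, weight, depth):
    depth = a // weight % (a // 36)
    weight = depth
    depth = 26
    depth = print(weight)
    tokens = set()
    for parts in a:
        tokens.add(4)
    weight = depth > a
    tokens = 12 % (8 - a)
    a = 11
    a = 14 >= weight
    a = 14
    a = a + a[depth]
    return parts

a = 14 >= weight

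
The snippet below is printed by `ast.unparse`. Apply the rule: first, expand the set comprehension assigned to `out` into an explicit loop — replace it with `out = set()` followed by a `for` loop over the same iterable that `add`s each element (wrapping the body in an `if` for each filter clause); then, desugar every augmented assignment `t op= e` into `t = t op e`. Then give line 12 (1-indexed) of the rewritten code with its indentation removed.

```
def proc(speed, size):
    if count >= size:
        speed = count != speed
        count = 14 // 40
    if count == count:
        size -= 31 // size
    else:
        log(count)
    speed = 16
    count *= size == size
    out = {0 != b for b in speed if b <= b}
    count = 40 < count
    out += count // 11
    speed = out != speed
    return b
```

Transformed code:
def proc(speed, size):
    if count >= size:
        speed = count != speed
        count = 14 // 40
    if count == count:
        size = size - 31 // size
    else:
        log(count)
    speed = 16
    count = count * (size == size)
    out = set()
    for b in speed:
        if b <= b:
            out.add(0 != b)
    count = 40 < count
    out = out + count // 11
    speed = out != speed
    return b

for b in speed:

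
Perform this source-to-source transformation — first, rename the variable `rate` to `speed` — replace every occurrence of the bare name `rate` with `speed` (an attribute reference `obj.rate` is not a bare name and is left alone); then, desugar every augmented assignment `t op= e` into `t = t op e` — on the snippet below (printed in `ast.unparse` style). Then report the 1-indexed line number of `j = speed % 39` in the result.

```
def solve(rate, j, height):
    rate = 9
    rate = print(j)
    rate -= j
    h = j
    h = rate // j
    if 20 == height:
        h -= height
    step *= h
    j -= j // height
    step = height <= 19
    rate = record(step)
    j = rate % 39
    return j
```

13

Transformed code:
def solve(speed, j, height):
    speed = 9
    speed = print(j)
    speed = speed - j
    h = j
    h = speed // j
    if 20 == height:
        h = h - height
    step = step * h
    j = j - j // height
    step = height <= 19
    speed = record(step)
    j = speed % 39
    return j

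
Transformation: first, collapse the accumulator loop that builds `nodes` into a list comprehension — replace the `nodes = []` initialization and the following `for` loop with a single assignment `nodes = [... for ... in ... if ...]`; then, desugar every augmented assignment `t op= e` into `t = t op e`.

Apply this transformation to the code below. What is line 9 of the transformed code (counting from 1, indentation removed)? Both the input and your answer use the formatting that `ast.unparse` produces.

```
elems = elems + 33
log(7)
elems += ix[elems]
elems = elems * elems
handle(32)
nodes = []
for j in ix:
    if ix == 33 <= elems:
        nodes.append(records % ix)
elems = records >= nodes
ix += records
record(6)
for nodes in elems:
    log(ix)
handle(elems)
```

record(6)

Transformed code:
elems = elems + 33
log(7)
elems = elems + ix[elems]
elems = elems * elems
handle(32)
nodes = [records % ix for j in ix if ix == 33 <= elems]
elems = records >= nodes
ix = ix + records
record(6)
for nodes in elems:
    log(ix)
handle(elems)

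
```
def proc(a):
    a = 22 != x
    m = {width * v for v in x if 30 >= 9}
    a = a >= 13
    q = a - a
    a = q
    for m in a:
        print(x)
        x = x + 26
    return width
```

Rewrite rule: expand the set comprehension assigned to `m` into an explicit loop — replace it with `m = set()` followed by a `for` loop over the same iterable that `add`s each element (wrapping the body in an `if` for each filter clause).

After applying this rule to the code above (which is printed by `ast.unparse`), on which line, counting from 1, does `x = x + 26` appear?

Transformed code:
def proc(a):
    a = 22 != x
    m = set()
    for v in x:
        if 30 >= 9:
            m.add(width * v)
    a = a >= 13
    q = a - a
    a = q
    for m in a:
        print(x)
        x = x + 26
    return width

12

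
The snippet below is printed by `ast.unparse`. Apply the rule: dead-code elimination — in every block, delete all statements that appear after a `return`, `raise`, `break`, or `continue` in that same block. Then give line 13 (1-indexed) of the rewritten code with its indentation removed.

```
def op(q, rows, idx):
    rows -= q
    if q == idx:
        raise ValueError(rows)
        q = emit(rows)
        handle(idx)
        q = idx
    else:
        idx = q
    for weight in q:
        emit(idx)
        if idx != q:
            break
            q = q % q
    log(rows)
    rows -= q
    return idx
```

return idx

Transformed code:
def op(q, rows, idx):
    rows -= q
    if q == idx:
        raise ValueError(rows)
    else:
        idx = q
    for weight in q:
        emit(idx)
        if idx != q:
            break
    log(rows)
    rows -= q
    return idx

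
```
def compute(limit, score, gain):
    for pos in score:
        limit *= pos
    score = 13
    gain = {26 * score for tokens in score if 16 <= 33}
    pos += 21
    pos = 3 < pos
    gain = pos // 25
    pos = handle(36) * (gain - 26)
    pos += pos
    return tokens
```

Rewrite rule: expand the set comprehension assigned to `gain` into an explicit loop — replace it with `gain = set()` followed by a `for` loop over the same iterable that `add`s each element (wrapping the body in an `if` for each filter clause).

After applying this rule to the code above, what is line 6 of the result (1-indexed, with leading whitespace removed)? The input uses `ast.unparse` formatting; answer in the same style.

Transformed code:
def compute(limit, score, gain):
    for pos in score:
        limit *= pos
    score = 13
    gain = set()
    for tokens in score:
        if 16 <= 33:
            gain.add(26 * score)
    pos += 21
    pos = 3 < pos
    gain = pos // 25
    pos = handle(36) * (gain - 26)
    pos += pos
    return tokens

for tokens in score:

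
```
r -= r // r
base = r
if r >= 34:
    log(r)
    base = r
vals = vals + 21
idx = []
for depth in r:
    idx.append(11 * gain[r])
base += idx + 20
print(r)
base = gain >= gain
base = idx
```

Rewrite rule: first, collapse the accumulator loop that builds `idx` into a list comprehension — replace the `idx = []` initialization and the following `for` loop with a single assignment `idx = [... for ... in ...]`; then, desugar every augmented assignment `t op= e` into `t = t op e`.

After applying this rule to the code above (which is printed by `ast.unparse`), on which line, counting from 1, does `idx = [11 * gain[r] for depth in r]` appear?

7

Transformed code:
r = r - r // r
base = r
if r >= 34:
    log(r)
    base = r
vals = vals + 21
idx = [11 * gain[r] for depth in r]
base = base + (idx + 20)
print(r)
base = gain >= gain
base = idx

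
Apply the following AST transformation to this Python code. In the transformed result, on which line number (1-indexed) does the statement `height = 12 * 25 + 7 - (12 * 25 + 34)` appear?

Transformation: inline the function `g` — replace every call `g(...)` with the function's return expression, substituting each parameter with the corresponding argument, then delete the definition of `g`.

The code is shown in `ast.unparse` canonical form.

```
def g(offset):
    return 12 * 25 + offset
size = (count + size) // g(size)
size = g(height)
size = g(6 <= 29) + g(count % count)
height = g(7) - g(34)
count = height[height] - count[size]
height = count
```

Transformed code:
size = (count + size) // (12 * 25 + size)
size = 12 * 25 + height
size = 12 * 25 + (6 <= 29) + (12 * 25 + count % count)
height = 12 * 25 + 7 - (12 * 25 + 34)
count = height[height] - count[size]
height = count

4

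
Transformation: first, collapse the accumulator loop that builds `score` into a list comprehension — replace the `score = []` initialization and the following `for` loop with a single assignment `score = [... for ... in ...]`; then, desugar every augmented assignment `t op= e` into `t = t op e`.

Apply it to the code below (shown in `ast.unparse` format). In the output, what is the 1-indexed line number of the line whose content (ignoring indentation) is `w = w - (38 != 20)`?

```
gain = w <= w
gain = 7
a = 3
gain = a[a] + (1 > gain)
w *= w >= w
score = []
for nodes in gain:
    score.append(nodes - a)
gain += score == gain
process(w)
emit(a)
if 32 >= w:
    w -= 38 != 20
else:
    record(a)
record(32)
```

Transformed code:
gain = w <= w
gain = 7
a = 3
gain = a[a] + (1 > gain)
w = w * (w >= w)
score = [nodes - a for nodes in gain]
gain = gain + (score == gain)
process(w)
emit(a)
if 32 >= w:
    w = w - (38 != 20)
else:
    record(a)
record(32)

11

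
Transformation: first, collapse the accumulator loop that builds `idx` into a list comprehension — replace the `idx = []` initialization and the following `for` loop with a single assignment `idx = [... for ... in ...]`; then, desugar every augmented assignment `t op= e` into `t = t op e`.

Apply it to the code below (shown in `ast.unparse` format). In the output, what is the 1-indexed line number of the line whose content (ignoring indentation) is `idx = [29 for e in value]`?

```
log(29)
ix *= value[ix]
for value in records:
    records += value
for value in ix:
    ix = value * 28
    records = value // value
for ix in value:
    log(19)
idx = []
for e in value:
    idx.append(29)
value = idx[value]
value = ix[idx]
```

10

Transformed code:
log(29)
ix = ix * value[ix]
for value in records:
    records = records + value
for value in ix:
    ix = value * 28
    records = value // value
for ix in value:
    log(19)
idx = [29 for e in value]
value = idx[value]
value = ix[idx]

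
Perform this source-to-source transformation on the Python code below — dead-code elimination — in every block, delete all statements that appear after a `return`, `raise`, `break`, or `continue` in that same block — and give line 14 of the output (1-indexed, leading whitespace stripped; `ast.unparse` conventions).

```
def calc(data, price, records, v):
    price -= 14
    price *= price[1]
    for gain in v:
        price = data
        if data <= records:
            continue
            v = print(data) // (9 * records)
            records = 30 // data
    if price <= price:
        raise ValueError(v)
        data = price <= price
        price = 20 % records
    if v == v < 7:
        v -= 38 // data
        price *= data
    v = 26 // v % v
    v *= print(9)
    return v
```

Transformed code:
def calc(data, price, records, v):
    price -= 14
    price *= price[1]
    for gain in v:
        price = data
        if data <= records:
            continue
    if price <= price:
        raise ValueError(v)
    if v == v < 7:
        v -= 38 // data
        price *= data
    v = 26 // v % v
    v *= print(9)
    return v

v *= print(9)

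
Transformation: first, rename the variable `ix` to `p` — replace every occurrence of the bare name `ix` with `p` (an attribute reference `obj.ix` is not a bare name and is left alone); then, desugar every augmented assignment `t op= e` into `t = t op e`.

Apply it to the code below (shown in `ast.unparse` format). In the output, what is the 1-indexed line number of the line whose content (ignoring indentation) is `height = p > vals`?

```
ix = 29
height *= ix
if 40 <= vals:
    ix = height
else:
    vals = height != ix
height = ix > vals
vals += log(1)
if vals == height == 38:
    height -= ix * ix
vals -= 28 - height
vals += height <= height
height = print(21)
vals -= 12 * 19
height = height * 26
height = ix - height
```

Transformed code:
p = 29
height = height * p
if 40 <= vals:
    p = height
else:
    vals = height != p
height = p > vals
vals = vals + log(1)
if vals == height == 38:
    height = height - p * p
vals = vals - (28 - height)
vals = vals + (height <= height)
height = print(21)
vals = vals - 12 * 19
height = height * 26
height = p - height

7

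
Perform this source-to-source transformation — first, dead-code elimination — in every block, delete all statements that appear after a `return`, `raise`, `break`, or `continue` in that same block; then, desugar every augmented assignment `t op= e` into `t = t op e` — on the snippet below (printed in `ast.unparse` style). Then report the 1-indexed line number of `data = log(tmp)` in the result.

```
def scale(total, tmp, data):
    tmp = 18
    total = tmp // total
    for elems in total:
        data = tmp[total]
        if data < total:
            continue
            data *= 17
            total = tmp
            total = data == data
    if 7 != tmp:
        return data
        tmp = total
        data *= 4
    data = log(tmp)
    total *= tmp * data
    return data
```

Transformed code:
def scale(total, tmp, data):
    tmp = 18
    total = tmp // total
    for elems in total:
        data = tmp[total]
        if data < total:
            continue
    if 7 != tmp:
        return data
    data = log(tmp)
    total = total * (tmp * data)
    return data

10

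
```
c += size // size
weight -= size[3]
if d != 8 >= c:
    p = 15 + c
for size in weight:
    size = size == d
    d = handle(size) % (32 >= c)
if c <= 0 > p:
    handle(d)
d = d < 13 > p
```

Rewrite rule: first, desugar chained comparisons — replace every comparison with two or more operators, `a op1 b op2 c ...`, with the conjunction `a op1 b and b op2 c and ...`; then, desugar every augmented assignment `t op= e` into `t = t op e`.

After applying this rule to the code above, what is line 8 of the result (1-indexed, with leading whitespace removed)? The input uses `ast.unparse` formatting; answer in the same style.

Transformed code:
c = c + size // size
weight = weight - size[3]
if d != 8 and 8 >= c:
    p = 15 + c
for size in weight:
    size = size == d
    d = handle(size) % (32 >= c)
if c <= 0 and 0 > p:
    handle(d)
d = d < 13 and 13 > p

if c <= 0 and 0 > p:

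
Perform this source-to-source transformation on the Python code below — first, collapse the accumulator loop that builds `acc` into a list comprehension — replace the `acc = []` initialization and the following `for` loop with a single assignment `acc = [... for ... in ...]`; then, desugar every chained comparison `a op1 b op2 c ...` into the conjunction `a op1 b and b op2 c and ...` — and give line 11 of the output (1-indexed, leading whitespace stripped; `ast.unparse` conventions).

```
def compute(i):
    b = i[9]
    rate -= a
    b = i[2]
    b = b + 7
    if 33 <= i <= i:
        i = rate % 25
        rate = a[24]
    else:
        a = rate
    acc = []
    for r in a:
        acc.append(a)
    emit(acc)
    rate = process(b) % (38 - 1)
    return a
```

Transformed code:
def compute(i):
    b = i[9]
    rate -= a
    b = i[2]
    b = b + 7
    if 33 <= i and i <= i:
        i = rate % 25
        rate = a[24]
    else:
        a = rate
    acc = [a for r in a]
    emit(acc)
    rate = process(b) % (38 - 1)
    return a

acc = [a for r in a]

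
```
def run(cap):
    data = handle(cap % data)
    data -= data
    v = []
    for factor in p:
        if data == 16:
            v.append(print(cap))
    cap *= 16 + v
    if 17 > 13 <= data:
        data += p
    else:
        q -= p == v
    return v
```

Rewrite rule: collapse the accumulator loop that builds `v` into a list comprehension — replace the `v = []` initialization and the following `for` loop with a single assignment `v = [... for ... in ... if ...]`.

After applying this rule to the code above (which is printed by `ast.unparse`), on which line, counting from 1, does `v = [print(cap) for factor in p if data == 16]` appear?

Transformed code:
def run(cap):
    data = handle(cap % data)
    data -= data
    v = [print(cap) for factor in p if data == 16]
    cap *= 16 + v
    if 17 > 13 <= data:
        data += p
    else:
        q -= p == v
    return v

4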